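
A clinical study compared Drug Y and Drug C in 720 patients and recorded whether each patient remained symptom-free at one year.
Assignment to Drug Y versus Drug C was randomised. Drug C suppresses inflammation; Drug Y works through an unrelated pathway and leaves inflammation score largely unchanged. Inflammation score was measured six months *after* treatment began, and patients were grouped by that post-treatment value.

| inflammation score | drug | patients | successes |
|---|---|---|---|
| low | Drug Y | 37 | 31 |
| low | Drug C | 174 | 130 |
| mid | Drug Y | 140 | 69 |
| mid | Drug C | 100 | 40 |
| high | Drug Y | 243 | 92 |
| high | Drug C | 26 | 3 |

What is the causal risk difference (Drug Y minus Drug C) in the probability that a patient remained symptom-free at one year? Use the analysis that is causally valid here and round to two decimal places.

Within every inflammation score level Drug Y has the higher rate, yet pooled Drug C does — Simpson's reversal.
Inflammation score here is a post-treatment variable shaped by the drug; conditioning on it would introduce bias rather than remove it. The overall comparison is the causal one.
The causal difference is the pooled difference: 0.457 − 0.577 = -0.120.

-0.12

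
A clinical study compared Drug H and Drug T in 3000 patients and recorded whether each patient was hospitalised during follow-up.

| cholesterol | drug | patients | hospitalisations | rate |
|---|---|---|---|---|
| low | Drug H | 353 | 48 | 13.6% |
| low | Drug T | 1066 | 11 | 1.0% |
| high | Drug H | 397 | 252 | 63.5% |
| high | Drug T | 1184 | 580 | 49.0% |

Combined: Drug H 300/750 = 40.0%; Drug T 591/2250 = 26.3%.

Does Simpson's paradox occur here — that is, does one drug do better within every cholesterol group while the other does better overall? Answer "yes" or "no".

no

Within each cholesterol level (low 13.6% vs 1.0%; high 63.5% vs 49.0%), Drug T has the lower rate every time. Pooled: 40.0% vs 26.3% — Drug T has the lower rate overall. They agree.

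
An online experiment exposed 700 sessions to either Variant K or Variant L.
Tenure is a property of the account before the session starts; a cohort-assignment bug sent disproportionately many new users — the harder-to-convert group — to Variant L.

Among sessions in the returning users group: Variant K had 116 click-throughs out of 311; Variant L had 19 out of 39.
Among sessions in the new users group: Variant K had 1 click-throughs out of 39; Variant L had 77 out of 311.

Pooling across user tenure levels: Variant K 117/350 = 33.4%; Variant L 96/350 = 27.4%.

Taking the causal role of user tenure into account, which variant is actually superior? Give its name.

Variant L

User tenure differs across variants for reasons unrelated to any effect of the variant itself, and it separately predicts the outcome — a classic confounder. We must compare within user tenure levels.
Within each level — returning users: 37.3% vs 48.7%; new users: 2.6% vs 24.8% — Variant L is higher every time.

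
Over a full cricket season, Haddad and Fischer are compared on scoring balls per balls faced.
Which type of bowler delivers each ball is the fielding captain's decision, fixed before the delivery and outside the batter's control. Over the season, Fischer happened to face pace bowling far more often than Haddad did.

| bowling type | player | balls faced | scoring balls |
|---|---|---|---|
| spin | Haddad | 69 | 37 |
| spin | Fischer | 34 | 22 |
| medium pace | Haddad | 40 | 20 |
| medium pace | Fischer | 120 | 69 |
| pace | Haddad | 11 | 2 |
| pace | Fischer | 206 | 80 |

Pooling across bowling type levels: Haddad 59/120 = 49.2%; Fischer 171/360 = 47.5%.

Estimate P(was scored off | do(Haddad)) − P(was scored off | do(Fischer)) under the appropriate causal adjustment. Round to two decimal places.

-0.14

The bowling type-specific comparison favours Fischer throughout, but the pooled figures favour Haddad. The question is whether to condition on bowling type.
Bowling type satisfies the back-door criterion: it is not a descendant of the player, and it blocks the spurious path from player to outcome. Adjusting for it (i.e., using the within-bowling type rates) gives the causal effect.
Adjusting over the population distribution of bowling type: 0.215·(0.536−0.647) + 0.333·(0.500−0.575) + 0.452·(0.182−0.388) = -0.142.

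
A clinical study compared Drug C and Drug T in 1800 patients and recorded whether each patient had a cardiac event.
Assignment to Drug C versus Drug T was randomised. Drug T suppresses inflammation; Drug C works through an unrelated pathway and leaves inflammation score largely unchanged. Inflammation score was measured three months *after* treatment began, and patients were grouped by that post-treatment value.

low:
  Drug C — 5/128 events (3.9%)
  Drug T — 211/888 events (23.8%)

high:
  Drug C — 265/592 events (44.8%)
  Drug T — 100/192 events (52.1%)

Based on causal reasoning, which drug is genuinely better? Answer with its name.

Inflammation score is recorded after the drug and is itself shifted by it — it sits on the causal path from drug to outcome. Conditioning on a mediator would strip out part of the effect we want; the pooled comparison gives the total causal effect.
Pooled: Drug C 37.5% vs Drug T 28.8%; Drug T is lower overall.

Drug T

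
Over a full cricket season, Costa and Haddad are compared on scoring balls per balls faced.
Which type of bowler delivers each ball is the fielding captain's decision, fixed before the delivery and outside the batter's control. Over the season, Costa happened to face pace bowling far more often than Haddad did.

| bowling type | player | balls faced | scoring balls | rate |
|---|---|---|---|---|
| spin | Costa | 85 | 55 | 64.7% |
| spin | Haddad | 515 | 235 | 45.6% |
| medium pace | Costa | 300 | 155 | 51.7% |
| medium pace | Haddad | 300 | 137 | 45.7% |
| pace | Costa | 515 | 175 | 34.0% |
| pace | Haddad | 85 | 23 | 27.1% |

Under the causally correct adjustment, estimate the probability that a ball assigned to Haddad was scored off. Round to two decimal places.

The bowling type-specific comparison favours Costa throughout, but the pooled figures favour Haddad. The question is whether to condition on bowling type.
Nothing the player does changes bowling type; the imbalance is an allocation artefact. With bowling type also predicting the outcome, the pooled figure is confounded, and the within-stratum comparison is the causal one.
Standardising Haddad to the population bowling type mix: 0.333·235/515 + 0.333·137/300 + 0.333·23/85 = 0.395.

0.39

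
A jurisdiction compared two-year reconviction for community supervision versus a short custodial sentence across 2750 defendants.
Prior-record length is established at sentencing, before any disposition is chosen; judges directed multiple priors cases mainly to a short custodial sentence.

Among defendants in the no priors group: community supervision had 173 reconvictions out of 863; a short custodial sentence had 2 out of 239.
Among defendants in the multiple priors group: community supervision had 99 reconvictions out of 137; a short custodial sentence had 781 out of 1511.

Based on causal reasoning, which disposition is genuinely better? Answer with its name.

Prior-record length differs across dispositions for reasons unrelated to any effect of the disposition itself, and it separately predicts the outcome — a classic confounder. We must compare within prior-record length levels.
Within each level — no priors: 20.0% vs 0.8%; multiple priors: 72.3% vs 51.7% — a short custodial sentence is lower every time.

a short custodial sentence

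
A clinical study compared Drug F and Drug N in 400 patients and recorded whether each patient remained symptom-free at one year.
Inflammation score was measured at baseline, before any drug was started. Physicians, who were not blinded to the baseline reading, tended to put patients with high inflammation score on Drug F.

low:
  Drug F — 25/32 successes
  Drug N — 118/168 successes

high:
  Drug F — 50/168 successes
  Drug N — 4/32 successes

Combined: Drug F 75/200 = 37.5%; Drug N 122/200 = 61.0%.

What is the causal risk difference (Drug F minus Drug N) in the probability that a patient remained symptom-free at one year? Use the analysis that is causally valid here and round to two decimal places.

Inflammation score is set before the drug has any effect — it is not caused by the drug — and it independently drives the outcome. That makes it a confounder, so the causal comparison is within inflammation score levels.
Adjusting over the population distribution of inflammation score: 0.500·(0.781−0.702) + 0.500·(0.298−0.125) = +0.126.

+0.13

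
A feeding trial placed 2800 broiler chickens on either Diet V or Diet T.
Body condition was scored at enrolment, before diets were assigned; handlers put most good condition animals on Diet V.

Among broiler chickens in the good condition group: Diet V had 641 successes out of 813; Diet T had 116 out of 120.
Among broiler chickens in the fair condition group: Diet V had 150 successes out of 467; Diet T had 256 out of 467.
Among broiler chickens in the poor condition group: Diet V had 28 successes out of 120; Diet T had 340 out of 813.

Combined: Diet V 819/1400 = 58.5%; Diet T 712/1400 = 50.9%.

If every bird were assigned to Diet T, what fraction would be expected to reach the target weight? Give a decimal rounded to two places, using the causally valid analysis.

Starting body condition is set before the diet has any effect — it is not caused by the diet — and it independently drives the outcome. That makes it a confounder, so the causal comparison is within starting body condition levels.
Standardising Diet T to the population starting body condition mix: 0.333·116/120 + 0.334·256/467 + 0.333·340/813 = 0.644.

0.64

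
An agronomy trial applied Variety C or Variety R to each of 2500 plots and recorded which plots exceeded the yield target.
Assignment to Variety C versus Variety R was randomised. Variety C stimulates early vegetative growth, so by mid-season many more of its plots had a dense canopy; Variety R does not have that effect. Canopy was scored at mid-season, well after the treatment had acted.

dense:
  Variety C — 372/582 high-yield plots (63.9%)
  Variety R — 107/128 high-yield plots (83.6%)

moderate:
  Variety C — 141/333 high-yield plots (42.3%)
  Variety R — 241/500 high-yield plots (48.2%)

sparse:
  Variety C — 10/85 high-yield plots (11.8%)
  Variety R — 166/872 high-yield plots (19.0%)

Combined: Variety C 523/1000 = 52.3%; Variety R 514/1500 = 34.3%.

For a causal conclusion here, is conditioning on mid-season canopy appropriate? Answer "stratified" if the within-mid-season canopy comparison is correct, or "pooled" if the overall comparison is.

Mid-season canopy is downstream of the variety. One should not condition on a consequence of treatment, so the overall rates are the right comparison.
Pooled: Variety C 52.3% vs Variety R 34.3%; Variety C is higher overall.

pooled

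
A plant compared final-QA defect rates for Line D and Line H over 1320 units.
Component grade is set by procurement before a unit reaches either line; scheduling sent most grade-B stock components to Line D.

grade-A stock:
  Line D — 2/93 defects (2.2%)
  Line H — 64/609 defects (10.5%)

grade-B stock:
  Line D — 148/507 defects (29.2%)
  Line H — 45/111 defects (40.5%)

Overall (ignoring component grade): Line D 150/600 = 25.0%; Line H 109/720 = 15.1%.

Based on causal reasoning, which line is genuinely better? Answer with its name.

Line D

Line D is lower inside every component grade stratum but Line H is lower in aggregate. Whether to stratify depends on how component grade relates to the line.
Component grade is set before the line has any effect — it is not caused by the line — and it independently drives the outcome. That makes it a confounder, so the causal comparison is within component grade levels.
Within each level — grade-A stock: 2.2% vs 10.5%; grade-B stock: 29.2% vs 40.5% — Line D is lower every time.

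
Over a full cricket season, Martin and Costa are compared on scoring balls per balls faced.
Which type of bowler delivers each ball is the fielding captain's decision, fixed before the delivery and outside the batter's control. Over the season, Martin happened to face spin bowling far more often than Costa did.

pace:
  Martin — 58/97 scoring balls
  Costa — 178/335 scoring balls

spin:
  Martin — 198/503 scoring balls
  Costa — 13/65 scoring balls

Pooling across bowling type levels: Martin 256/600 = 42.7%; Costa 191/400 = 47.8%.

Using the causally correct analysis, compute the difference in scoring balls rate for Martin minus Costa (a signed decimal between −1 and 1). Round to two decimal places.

Nothing the player does changes bowling type; the imbalance is an allocation artefact. With bowling type also predicting the outcome, the pooled figure is confounded, and the within-stratum comparison is the causal one.
Adjusting over the population distribution of bowling type: 0.432·(0.598−0.531) + 0.568·(0.394−0.200) = +0.139.

+0.14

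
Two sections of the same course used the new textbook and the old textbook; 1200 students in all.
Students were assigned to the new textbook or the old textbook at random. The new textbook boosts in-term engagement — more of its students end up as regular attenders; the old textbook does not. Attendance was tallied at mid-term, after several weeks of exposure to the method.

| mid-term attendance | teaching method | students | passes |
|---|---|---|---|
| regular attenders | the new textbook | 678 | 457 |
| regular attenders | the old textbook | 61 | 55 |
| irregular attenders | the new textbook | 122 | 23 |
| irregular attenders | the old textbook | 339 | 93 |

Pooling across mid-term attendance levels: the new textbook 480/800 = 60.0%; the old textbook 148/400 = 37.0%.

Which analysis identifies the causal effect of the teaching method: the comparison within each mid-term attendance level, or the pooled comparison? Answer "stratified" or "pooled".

Mid-term attendance lies on the pathway teaching method → mid-term attendance → outcome, so adjusting for it blocks the indirect effect. For the total causal effect of teaching method, use the unadjusted pooled rates.
Pooled: the new textbook 60.0% vs the old textbook 37.0%; the new textbook is higher overall.

pooled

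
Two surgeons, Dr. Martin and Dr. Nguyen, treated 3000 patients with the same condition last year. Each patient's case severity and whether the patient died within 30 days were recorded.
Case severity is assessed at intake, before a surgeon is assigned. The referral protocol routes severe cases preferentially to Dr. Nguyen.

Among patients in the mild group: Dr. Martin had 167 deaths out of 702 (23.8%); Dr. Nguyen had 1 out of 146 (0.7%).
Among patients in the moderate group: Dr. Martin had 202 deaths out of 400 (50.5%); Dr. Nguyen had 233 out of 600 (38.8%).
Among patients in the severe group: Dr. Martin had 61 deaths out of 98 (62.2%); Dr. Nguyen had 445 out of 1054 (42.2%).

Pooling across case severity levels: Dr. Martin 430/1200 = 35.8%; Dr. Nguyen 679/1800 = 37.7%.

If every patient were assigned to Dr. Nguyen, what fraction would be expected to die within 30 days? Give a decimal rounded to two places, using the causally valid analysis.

0.29

The stratified and pooled comparisons disagree (Dr. Nguyen wins within each case severity; Dr. Martin wins overall), so the answer turns on the causal role of case severity.
Since case severity is a pre-existing factor (not a product of the surgeon) and it affects the outcome on its own, it is a confounder. The stratified rates, not the pooled rate, identify the causal effect.
Standardising Dr. Nguyen to the population case severity mix: 0.283·1/146 + 0.333·233/600 + 0.384·445/1054 = 0.294.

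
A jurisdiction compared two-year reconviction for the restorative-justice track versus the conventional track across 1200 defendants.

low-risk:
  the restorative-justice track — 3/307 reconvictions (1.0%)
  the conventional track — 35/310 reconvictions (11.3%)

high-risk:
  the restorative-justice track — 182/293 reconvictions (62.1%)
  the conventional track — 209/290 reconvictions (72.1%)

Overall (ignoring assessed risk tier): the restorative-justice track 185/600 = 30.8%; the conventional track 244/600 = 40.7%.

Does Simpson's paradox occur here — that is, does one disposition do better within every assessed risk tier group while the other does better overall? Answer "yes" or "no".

Within each assessed risk tier level (low-risk 1.0% vs 11.3%; high-risk 62.1% vs 72.1%), the restorative-justice track has the lower rate every time. Pooled: 30.8% vs 40.7% — the restorative-justice track has the lower rate overall. They agree.

no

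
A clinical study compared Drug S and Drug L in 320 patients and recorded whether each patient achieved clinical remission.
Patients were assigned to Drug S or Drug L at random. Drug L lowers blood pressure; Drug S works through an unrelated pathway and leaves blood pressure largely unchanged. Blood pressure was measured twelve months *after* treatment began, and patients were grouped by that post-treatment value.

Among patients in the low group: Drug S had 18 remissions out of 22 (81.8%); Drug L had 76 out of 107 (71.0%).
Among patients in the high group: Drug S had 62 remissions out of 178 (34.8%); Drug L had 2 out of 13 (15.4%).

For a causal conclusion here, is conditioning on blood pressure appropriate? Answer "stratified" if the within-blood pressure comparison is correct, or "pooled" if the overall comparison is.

pooled

Within every blood pressure level Drug S has the higher rate, yet pooled Drug L does — Simpson's reversal.
Stratifying would compare drugs among patients the drugs themselves sorted into blood pressure groups — a form of selection on an intermediate. The unconditioned pooled rates give the total causal effect.
Pooled: Drug S 40.0% vs Drug L 65.0%; Drug L is higher overall.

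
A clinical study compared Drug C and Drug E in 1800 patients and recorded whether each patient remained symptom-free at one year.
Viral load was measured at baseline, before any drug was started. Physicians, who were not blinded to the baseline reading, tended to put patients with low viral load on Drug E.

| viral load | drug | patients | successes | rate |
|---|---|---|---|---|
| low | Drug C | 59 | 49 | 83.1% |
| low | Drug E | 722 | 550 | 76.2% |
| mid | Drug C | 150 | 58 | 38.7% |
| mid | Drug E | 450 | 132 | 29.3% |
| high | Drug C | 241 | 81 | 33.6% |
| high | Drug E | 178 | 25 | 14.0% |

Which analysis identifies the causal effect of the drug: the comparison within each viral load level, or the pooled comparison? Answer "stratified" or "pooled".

stratified

Nothing the drug does changes viral load; the imbalance is an allocation artefact. With viral load also predicting the outcome, the pooled figure is confounded, and the within-stratum comparison is the causal one.
Within each level — low: 83.1% vs 76.2%; mid: 38.7% vs 29.3%; high: 33.6% vs 14.0% — Drug C is higher every time.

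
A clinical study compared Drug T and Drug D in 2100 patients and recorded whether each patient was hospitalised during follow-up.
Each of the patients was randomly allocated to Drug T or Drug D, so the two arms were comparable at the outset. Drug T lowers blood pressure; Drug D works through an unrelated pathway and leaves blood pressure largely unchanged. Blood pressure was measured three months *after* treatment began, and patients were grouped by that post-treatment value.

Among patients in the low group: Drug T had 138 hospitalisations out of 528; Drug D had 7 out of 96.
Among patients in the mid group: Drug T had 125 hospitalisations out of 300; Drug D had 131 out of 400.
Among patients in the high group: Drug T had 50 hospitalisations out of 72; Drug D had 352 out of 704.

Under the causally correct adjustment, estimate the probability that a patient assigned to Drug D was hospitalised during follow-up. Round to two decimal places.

0.41

Within every blood pressure level Drug D has the lower rate, yet pooled Drug T does — Simpson's reversal.
Because the drug influences blood pressure, blood pressure is a post-treatment mediator, not a confounder. Stratifying on it would bias the estimate; the causal effect is the crude pooled difference.
So P(outcome | do(Drug D)) is just the pooled rate for Drug D: 490/1200 = 0.408.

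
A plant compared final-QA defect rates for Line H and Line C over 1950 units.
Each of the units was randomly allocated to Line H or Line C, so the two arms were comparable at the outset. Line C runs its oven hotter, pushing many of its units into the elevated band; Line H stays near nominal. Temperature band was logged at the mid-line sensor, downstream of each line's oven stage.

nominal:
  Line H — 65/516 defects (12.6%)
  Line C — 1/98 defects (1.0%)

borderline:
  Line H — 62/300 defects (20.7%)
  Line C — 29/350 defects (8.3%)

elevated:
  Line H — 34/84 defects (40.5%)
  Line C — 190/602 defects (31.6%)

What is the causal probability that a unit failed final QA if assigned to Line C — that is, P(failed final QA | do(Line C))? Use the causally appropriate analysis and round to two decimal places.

Within every in-process temperature band level Line C has the lower rate, yet pooled Line H does — Simpson's reversal.
In-process temperature band lies on the pathway line → in-process temperature band → outcome, so adjusting for it blocks the indirect effect. For the total causal effect of line, use the unadjusted pooled rates.
So P(outcome | do(Line C)) is just the pooled rate for Line C: 220/1050 = 0.210.

0.21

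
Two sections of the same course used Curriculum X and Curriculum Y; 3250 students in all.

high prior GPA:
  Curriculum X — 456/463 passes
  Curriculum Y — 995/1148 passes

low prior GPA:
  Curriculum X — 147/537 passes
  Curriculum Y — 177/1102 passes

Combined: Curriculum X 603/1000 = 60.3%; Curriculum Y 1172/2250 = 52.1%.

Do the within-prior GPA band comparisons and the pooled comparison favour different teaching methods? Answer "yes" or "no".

Within each prior GPA band level (high prior GPA 98.5% vs 86.7%; low prior GPA 27.4% vs 16.1%), Curriculum X has the higher rate every time. Pooled: 60.3% vs 52.1% — Curriculum X has the higher rate overall. They agree.

no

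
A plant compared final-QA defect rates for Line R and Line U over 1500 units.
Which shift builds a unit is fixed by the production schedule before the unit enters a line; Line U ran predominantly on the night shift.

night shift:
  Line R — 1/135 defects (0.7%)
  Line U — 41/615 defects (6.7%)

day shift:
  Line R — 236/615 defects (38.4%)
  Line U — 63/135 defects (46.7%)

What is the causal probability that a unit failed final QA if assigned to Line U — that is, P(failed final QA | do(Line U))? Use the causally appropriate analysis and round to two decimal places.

0.27

The stratified and pooled comparisons disagree (Line R wins within each shift; Line U wins overall), so the answer turns on the causal role of shift.
Shift satisfies the back-door criterion: it is not a descendant of the line, and it blocks the spurious path from line to outcome. Adjusting for it (i.e., using the within-shift rates) gives the causal effect.
Standardising Line U to the population shift mix: 0.500·41/615 + 0.500·63/135 = 0.267.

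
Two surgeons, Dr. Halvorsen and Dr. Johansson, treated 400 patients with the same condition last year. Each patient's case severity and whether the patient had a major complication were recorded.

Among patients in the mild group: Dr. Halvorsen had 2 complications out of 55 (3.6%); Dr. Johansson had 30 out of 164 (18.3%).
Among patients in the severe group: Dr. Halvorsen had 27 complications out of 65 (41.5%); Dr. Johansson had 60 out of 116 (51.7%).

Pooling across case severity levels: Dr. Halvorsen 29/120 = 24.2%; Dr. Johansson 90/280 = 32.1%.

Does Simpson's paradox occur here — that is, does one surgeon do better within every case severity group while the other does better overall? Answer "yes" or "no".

Within each case severity level (mild 3.6% vs 18.3%; severe 41.5% vs 51.7%), Dr. Halvorsen has the lower rate every time. Pooled: 24.2% vs 32.1% — Dr. Halvorsen has the lower rate overall. They agree.

no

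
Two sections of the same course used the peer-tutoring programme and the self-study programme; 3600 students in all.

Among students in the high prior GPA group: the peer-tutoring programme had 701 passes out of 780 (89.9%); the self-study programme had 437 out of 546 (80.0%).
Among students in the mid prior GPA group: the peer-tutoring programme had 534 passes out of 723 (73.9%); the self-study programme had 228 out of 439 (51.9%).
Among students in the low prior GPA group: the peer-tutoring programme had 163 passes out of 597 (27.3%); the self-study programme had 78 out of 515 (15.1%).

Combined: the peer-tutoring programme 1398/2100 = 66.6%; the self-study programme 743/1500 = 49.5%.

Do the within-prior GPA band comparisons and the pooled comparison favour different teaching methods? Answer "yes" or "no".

no

Within each prior GPA band level (high prior GPA 89.9% vs 80.0%; mid prior GPA 73.9% vs 51.9%; low prior GPA 27.3% vs 15.1%), the peer-tutoring programme has the higher rate every time. Pooled: 66.6% vs 49.5% — the peer-tutoring programme has the higher rate overall. They agree.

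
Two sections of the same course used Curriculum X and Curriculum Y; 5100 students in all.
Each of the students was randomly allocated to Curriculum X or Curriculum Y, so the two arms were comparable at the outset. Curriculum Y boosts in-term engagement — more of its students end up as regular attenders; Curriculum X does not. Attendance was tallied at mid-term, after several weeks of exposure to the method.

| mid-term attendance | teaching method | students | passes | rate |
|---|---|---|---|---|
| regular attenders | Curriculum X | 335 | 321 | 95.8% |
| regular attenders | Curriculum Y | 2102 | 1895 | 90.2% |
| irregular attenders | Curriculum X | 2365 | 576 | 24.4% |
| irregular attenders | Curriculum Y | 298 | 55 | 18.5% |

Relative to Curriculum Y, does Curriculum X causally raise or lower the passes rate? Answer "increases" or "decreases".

Within every mid-term attendance level Curriculum X has the higher rate, yet pooled Curriculum Y does — Simpson's reversal.
The distribution of mid-term attendance is itself part of what the teaching method does — it is an intermediate outcome. Holding it fixed would remove that part of the effect; the total effect is the pooled difference.
Pooled: Curriculum X 33.2% vs Curriculum Y 81.2%; Curriculum Y is higher overall.

decreases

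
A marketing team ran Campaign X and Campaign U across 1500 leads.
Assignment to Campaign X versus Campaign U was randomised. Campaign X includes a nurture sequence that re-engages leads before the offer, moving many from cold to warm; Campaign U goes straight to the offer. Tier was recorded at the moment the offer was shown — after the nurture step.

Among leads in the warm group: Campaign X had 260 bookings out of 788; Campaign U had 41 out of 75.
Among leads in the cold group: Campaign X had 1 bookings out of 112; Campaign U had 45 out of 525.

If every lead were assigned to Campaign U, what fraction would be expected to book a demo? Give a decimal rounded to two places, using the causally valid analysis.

Engagement tier is recorded after the campaign and is itself shifted by it — it sits on the causal path from campaign to outcome. Conditioning on a mediator would strip out part of the effect we want; the pooled comparison gives the total causal effect.
So P(outcome | do(Campaign U)) is just the pooled rate for Campaign U: 86/600 = 0.143.

0.14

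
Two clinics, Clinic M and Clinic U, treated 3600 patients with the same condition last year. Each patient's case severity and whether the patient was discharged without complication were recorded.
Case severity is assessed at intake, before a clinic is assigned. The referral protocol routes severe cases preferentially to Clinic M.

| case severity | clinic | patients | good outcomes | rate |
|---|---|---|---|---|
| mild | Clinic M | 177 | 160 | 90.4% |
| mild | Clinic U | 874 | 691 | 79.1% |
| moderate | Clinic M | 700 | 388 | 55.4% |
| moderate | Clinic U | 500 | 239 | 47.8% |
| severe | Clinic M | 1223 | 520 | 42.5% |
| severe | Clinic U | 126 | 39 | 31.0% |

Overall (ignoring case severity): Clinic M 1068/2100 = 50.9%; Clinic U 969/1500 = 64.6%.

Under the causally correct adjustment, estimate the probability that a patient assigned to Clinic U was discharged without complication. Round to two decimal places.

Here case severity is a common cause — it drives both which clinic a case falls under and the outcome. The crude comparison mixes populations; the stratum-specific rates are the causally relevant ones.
Standardising Clinic U to the population case severity mix: 0.292·691/874 + 0.333·239/500 + 0.375·39/126 = 0.506.

0.51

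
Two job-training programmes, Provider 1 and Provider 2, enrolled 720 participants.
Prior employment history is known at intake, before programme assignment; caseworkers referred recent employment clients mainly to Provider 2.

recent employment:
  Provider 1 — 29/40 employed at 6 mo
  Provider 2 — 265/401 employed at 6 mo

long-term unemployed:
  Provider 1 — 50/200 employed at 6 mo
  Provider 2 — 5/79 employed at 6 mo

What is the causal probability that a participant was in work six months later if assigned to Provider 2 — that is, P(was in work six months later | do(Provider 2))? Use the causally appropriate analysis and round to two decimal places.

The imbalance in prior employment history arose from how participants were allocated, not from anything the programme did; and prior employment history independently affects the outcome. The pooled gap is confounded — condition on prior employment history.
Standardising Provider 2 to the population prior employment history mix: 0.613·265/401 + 0.388·5/79 = 0.429.

0.43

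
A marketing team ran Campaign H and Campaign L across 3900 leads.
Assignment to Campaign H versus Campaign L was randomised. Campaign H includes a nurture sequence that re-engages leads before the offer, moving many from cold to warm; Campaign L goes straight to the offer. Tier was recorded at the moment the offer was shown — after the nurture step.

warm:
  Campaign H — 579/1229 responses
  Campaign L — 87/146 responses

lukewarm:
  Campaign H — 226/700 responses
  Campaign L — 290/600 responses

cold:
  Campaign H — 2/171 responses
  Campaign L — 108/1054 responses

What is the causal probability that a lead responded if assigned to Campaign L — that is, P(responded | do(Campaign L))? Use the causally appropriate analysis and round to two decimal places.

0.27

Campaign L is higher inside every engagement tier stratum but Campaign H is higher in aggregate. Whether to stratify depends on how engagement tier relates to the campaign.
Engagement tier lies on the pathway campaign → engagement tier → outcome, so adjusting for it blocks the indirect effect. For the total causal effect of campaign, use the unadjusted pooled rates.
So P(outcome | do(Campaign L)) is just the pooled rate for Campaign L: 485/1800 = 0.269.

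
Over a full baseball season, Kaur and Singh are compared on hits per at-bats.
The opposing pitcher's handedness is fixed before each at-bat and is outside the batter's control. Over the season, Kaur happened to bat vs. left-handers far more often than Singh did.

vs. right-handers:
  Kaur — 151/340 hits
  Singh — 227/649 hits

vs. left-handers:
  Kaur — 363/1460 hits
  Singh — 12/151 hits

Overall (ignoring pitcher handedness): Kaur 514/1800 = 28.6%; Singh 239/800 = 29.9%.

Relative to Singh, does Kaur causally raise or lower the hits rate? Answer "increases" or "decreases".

Nothing the player does changes pitcher handedness; the imbalance is an allocation artefact. With pitcher handedness also predicting the outcome, the pooled figure is confounded, and the within-stratum comparison is the causal one.
Within each level — vs. right-handers: 44.4% vs 35.0%; vs. left-handers: 24.9% vs 7.9% — Kaur is higher every time.

increases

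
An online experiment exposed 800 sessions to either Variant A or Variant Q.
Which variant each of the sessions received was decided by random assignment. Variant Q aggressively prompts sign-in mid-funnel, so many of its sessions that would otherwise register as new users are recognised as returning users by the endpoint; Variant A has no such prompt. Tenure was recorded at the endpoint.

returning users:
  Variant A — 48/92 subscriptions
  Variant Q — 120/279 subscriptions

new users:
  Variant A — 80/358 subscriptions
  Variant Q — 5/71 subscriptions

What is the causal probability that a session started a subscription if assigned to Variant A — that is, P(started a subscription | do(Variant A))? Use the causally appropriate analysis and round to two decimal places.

0.28

User tenure is downstream of the variant. One should not condition on a consequence of treatment, so the overall rates are the right comparison.
So P(outcome | do(Variant A)) is just the pooled rate for Variant A: 128/450 = 0.284.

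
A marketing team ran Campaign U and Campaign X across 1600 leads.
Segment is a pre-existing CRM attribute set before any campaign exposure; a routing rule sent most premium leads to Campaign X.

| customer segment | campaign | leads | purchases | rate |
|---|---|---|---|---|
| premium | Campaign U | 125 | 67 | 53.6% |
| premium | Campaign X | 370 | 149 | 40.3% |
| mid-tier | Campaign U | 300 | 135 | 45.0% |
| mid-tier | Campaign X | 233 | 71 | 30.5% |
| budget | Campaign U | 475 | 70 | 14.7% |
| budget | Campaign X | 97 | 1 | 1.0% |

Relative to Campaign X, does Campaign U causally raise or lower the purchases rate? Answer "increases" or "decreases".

The stratified and pooled comparisons disagree (Campaign U wins within each customer segment; Campaign X wins overall), so the answer turns on the causal role of customer segment.
Customer segment is set before the campaign has any effect — it is not caused by the campaign — and it independently drives the outcome. That makes it a confounder, so the causal comparison is within customer segment levels.
Within each level — premium: 53.6% vs 40.3%; mid-tier: 45.0% vs 30.5%; budget: 14.7% vs 1.0% — Campaign U is higher every time.

increases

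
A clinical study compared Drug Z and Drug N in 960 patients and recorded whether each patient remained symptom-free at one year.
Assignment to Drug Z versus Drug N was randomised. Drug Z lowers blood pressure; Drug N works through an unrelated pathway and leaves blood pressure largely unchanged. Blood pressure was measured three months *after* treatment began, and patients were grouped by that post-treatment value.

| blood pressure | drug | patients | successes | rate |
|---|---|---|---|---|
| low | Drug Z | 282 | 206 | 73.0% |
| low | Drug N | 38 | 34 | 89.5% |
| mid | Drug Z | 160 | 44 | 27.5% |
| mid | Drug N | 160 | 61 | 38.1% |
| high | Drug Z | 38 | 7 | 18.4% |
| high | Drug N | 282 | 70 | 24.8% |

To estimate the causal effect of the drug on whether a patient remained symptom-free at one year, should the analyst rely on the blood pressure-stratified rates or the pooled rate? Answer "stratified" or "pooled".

Blood pressure lies on the pathway drug → blood pressure → outcome, so adjusting for it blocks the indirect effect. For the total causal effect of drug, use the unadjusted pooled rates.
Pooled: Drug Z 53.5% vs Drug N 34.4%; Drug Z is higher overall.

pooled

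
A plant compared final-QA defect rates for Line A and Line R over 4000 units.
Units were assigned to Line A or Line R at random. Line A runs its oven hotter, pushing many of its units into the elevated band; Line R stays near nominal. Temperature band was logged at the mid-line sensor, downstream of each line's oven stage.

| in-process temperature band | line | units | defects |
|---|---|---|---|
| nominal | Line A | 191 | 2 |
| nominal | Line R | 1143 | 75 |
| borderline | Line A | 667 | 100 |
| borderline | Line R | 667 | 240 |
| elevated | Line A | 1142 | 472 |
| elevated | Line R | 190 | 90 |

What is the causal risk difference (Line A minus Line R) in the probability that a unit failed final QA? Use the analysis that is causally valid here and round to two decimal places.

+0.08

Because the line influences in-process temperature band, in-process temperature band is a post-treatment mediator, not a confounder. Stratifying on it would bias the estimate; the causal effect is the crude pooled difference.
The causal difference is the pooled difference: 0.287 − 0.203 = +0.085.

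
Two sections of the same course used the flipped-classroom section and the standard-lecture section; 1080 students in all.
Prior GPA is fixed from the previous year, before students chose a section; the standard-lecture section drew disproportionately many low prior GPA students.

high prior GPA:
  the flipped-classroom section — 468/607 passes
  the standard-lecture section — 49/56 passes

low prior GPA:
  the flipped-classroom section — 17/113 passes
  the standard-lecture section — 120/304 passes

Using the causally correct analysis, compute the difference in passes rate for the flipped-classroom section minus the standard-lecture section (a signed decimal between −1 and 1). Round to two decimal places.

-0.16

Within every prior GPA band level the standard-lecture section has the higher rate, yet pooled the flipped-classroom section does — Simpson's reversal.
Here prior GPA band is a common cause — it drives both which teaching method a case falls under and the outcome. The crude comparison mixes populations; the stratum-specific rates are the causally relevant ones.
Adjusting over the population distribution of prior GPA band: 0.614·(0.771−0.875) + 0.386·(0.150−0.395) = -0.158.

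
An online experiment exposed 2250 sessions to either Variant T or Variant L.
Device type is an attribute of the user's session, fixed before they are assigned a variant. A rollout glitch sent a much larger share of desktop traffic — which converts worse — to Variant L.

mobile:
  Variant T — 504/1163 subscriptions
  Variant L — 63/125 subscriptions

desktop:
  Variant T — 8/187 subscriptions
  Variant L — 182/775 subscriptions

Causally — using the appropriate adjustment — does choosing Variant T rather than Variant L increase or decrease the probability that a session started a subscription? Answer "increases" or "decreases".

decreases

Here device type is a common cause — it drives both which variant a case falls under and the outcome. The crude comparison mixes populations; the stratum-specific rates are the causally relevant ones.
Within each level — mobile: 43.3% vs 50.4%; desktop: 4.3% vs 23.5% — Variant L is higher every time.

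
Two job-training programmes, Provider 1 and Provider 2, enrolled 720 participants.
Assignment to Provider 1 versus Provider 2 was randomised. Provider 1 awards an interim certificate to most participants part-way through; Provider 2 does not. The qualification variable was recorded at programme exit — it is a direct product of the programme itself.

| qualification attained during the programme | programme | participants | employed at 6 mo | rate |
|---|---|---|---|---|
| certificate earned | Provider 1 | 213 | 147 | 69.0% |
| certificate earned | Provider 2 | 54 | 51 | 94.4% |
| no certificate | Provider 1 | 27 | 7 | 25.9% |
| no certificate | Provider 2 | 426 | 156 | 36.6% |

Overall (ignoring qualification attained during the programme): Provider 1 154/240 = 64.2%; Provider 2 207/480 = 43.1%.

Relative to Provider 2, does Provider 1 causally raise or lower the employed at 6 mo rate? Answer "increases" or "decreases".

increases

Qualification attained during the programme is downstream of the programme. One should not condition on a consequence of treatment, so the overall rates are the right comparison.
Pooled: Provider 1 64.2% vs Provider 2 43.1%; Provider 1 is higher overall.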